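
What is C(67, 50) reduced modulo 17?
3

Using Lucas' theorem:
Write n=67 and k=50 in base 17:
n in base 17: [3, 16]
k in base 17: [2, 16]
C(67,50) mod 17 = ∏ C(n_i, k_i) mod 17
Digit binomials (mod 17): C(3,2) = 3; C(16,16) = 1
Product: 3 × 1 = 3 ≡ 3 (mod 17)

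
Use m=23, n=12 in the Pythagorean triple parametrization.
(385, 552, 673)

Euclid's formula: a = m² - n², b = 2mn, c = m² + n²
m = 23, n = 12
a = 23² - 12² = 529 - 144 = 385
b = 2 × 23 × 12 = 552
c = 23² + 12² = 529 + 144 = 673
Verification: 385² + 552² = 148225 + 304704 = 452929 = 673² ✓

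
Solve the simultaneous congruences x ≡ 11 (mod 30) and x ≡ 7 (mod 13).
371

Using Chinese Remainder Theorem:
M = 30 × 13 = 390
M1 = 13, M2 = 30
y1 = 13^(-1) mod 30 = 7
y2 = 30^(-1) mod 13 = 10
x = (11×13×7 + 7×30×10) mod 390 = 371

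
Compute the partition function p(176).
476715857290

p(n) counts ways to write n as a sum of positive integers (order ignored).
Euler's pentagonal recurrence: p(k) = p(k-1) + p(k-2) - p(k-5) - p(k-7) + p(k-12) + p(k-15) - ... (offsets j(3j∓1)/2, signs ++--, p(0)=1, p(<0)=0).
DP table for k = 0..175: p(0)=1, p(1)=1, p(2)=2, p(3)=3, p(4)=5, p(5)=7, p(6)=11, p(7)=15, p(8)=22, p(9)=30, p(10)=42, p(11)=56, p(12)=77, p(13)=101, p(14)=135, p(15)=176, p(16)=231, p(17)=297, p(18)=385, p(19)=490, p(20)=627, p(21)=792, p(22)=1002, p(23)=1255, p(24)=1575, p(25)=1958, p(26)=2436, p(27)=3010, p(28)=3718, p(29)=4565, p(30)=5604, p(31)=6842, p(32)=8349, p(33)=10143, p(34)=12310, p(35)=14883, p(36)=17977, p(37)=21637, p(38)=26015, p(39)=31185, p(40)=37338, p(41)=44583, p(42)=53174, p(43)=63261, p(44)=75175, p(45)=89134, p(46)=105558, p(47)=124754, p(48)=147273, p(49)=173525, p(50)=204226, p(51)=239943, p(52)=281589, p(53)=329931, p(54)=386155, p(55)=451276, p(56)=526823, p(57)=614154, p(58)=715220, p(59)=831820, p(60)=966467, p(61)=1121505, p(62)=1300156, p(63)=1505499, p(64)=1741630, p(65)=2012558, p(66)=2323520, p(67)=2679689, p(68)=3087735, p(69)=3554345, p(70)=4087968, p(71)=4697205, p(72)=5392783, p(73)=6185689, p(74)=7089500, p(75)=8118264, p(76)=9289091, p(77)=10619863, p(78)=12132164, p(79)=13848650, p(80)=15796476, p(81)=18004327, p(82)=20506255, p(83)=23338469, p(84)=26543660, p(85)=30167357, p(86)=34262962, p(87)=38887673, p(88)=44108109, p(89)=49995925, p(90)=56634173, p(91)=64112359, p(92)=72533807, p(93)=82010177, p(94)=92669720, p(95)=104651419, p(96)=118114304, p(97)=133230930, p(98)=150198136, p(99)=169229875, p(100)=190569292, p(101)=214481126, p(102)=241265379, p(103)=271248950, p(104)=304801365, p(105)=342325709, p(106)=384276336, p(107)=431149389, p(108)=483502844, p(109)=541946240, p(110)=607163746, p(111)=679903203, p(112)=761002156, p(113)=851376628, p(114)=952050665, p(115)=1064144451, p(116)=1188908248, p(117)=1327710076, p(118)=1482074143, p(119)=1653668665, p(120)=1844349560, p(121)=2056148051, p(122)=2291320912, p(123)=2552338241, p(124)=2841940500, p(125)=3163127352, p(126)=3519222692, p(127)=3913864295, p(128)=4351078600, p(129)=4835271870, p(130)=5371315400, p(131)=5964539504, p(132)=6620830889, p(133)=7346629512, p(134)=8149040695, p(135)=9035836076, p(136)=10015581680, p(137)=11097645016, p(138)=12292341831, p(139)=13610949895, p(140)=15065878135, p(141)=16670689208, p(142)=18440293320, p(143)=20390982757, p(144)=22540654445, p(145)=24908858009, p(146)=27517052599, p(147)=30388671978, p(148)=33549419497, p(149)=37027355200, p(150)=40853235313, p(151)=45060624582, p(152)=49686288421, p(153)=54770336324, p(154)=60356673280, p(155)=66493182097, p(156)=73232243759, p(157)=80630964769, p(158)=88751778802, p(159)=97662728555, p(160)=107438159466, p(161)=118159068427, p(162)=129913904637, p(163)=142798995930, p(164)=156919475295, p(165)=172389800255, p(166)=189334822579, p(167)=207890420102, p(168)=228204732751, p(169)=250438925115, p(170)=274768617130, p(171)=301384802048, p(172)=330495499613, p(173)=362326859895, p(174)=397125074750, p(175)=435157697830.
Final step: p(176) = p(175) + p(174) - p(171) - p(169) + p(164) + p(161) - p(154) - p(150) + p(141) + p(136) - p(125) - p(119) + p(106) + p(99) - p(84) - p(76) + p(59) + p(50) - p(31) - p(21) + p(0)
= 435157697830 + 397125074750 - 301384802048 - 250438925115 + 156919475295 + 118159068427 - 60356673280 - 40853235313 + 16670689208 + 10015581680 - 3163127352 - 1653668665 + 384276336 + 169229875 - 26543660 - 9289091 + 831820 + 204226 - 6842 - 792 + 1
= 476715857290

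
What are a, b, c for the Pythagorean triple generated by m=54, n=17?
(2627, 1836, 3205)

Euclid's formula: a = m² - n², b = 2mn, c = m² + n²
m = 54, n = 17
a = 54² - 17² = 2916 - 289 = 2627
b = 2 × 54 × 17 = 1836
c = 54² + 17² = 2916 + 289 = 3205
Verification: 2627² + 1836² = 6901129 + 3370896 = 10272025 = 3205² ✓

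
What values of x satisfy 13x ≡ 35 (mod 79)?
x ≡ 27 (mod 79)

gcd(13, 79) = 1, which divides 35, so solutions exist.
Find 13^(-1) mod 79 by the extended Euclidean algorithm:
79 = 6 × 13 + 1  ⟹  1 = (1)·79 + (-6)·13
So (-6)·13 ≡ 1 (mod 79), i.e. 13^(-1) ≡ -6 ≡ 73 (mod 79).
x ≡ 73 × 35 = 2555 ≡ 27 (mod 79).
Check: 13 × 27 = 351 ≡ 35 (mod 79).
Unique solution: x ≡ 27 (mod 79)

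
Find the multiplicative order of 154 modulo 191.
19

191 is prime, so ord(154) divides φ(191) = 190.
Divisors of 190: 1, 2, 5, 10, 19, 38, 95, 190.
Repeated squaring: 154^1 ≡ 154, 154^2 ≡ 32, 154^4 ≡ 69, 154^8 ≡ 177, 154^16 ≡ 5, 154^32 ≡ 25, 154^64 ≡ 52, 154^128 ≡ 30 (mod 191).
Test 154^d mod 191 for each divisor d in increasing order:
154^1 ≡ 154
154^2 ≡ 32
154^5 = 154^4·154^1 ≡ 121
154^10 = 154^8·154^2 ≡ 125
154^19 = 154^16·154^2·154^1 ≡ 1  ← first divisor giving 1
The order is 19.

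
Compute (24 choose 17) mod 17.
1

Using Lucas' theorem:
Write n=24 and k=17 in base 17:
n in base 17: [1, 7]
k in base 17: [1, 0]
C(24,17) mod 17 = ∏ C(n_i, k_i) mod 17
Digit binomials (mod 17): C(1,1) = 1; C(7,0) = 1
Product: 1 × 1 = 1 ≡ 1 (mod 17)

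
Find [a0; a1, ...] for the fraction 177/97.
[1; 1, 4, 1, 2, 2, 2]

Euclidean algorithm steps:
177 = 1 × 97 + 80
97 = 1 × 80 + 17
80 = 4 × 17 + 12
17 = 1 × 12 + 5
12 = 2 × 5 + 2
5 = 2 × 2 + 1
2 = 2 × 1 + 0
Continued fraction: [1; 1, 4, 1, 2, 2, 2]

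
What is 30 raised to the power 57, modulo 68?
64

Repeated squaring. Binary of 57 = 111001.
30^1 ≡ 30 (mod 68); 30^2 ≡ 16 (mod 68); 30^4 ≡ 52 (mod 68); 30^8 ≡ 52 (mod 68); 30^16 ≡ 52 (mod 68); 30^32 ≡ 52 (mod 68)
30^57 = 30^1 × 30^8 × 30^16 × 30^32 ≡ 64 (mod 68)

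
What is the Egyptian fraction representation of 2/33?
1/17 + 1/561

Greedy algorithm:
2/33: ceiling(33/2) = 17, use 1/17
1/561: ceiling(561/1) = 561, use 1/561
Result: 2/33 = 1/17 + 1/561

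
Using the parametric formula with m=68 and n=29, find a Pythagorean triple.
(3783, 3944, 5465)

Euclid's formula: a = m² - n², b = 2mn, c = m² + n²
m = 68, n = 29
a = 68² - 29² = 4624 - 841 = 3783
b = 2 × 68 × 29 = 3944
c = 68² + 29² = 4624 + 841 = 5465
Verification: 3783² + 3944² = 14311089 + 15555136 = 29866225 = 5465² ✓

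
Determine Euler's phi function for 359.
358

359 = 359
φ(n) = n × ∏(1 - 1/p) for each prime p dividing n
φ(359) = 359 × (1 - 1/359) = 358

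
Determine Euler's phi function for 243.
162

243 = 3^5
φ(n) = n × ∏(1 - 1/p) for each prime p dividing n
φ(243) = 243 × (1 - 1/3) = 162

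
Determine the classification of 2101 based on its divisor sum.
deficient

Proper divisors of 2101: sum = 1 + 11 + 191 = 203
Since 203 < 2101, 2101 is deficient.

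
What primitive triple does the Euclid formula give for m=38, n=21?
(1003, 1596, 1885)

Euclid's formula: a = m² - n², b = 2mn, c = m² + n²
m = 38, n = 21
a = 38² - 21² = 1444 - 441 = 1003
b = 2 × 38 × 21 = 1596
c = 38² + 21² = 1444 + 441 = 1885
Verification: 1003² + 1596² = 1006009 + 2547216 = 3553225 = 1885² ✓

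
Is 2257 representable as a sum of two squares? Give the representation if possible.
24² + 41² (a=24, b=41)

Factorization: 2257 = 37 × 61
By Fermat: n is sum of two squares iff every prime p ≡ 3 (mod 4) appears to even power.
All primes ≡ 3 (mod 4) appear to even power.
Search a = 0, 1, 2, … for 2257 - a² a perfect square: first hit at a = 24: 2257 - 576 = 1681 = 41².
2257 = 24² + 41² = 576 + 1681 ✓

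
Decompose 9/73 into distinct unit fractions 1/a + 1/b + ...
1/9 + 1/83 + 1/7791 + 1/70808504 + 1/10027688406627528

Greedy algorithm:
9/73: ceiling(73/9) = 9, use 1/9
8/657: ceiling(657/8) = 83, use 1/83
7/54531: ceiling(54531/7) = 7791, use 1/7791
2/141617007: ceiling(141617007/2) = 70808504, use 1/70808504
1/10027688406627528: ceiling(10027688406627528/1) = 10027688406627528, use 1/10027688406627528
Result: 9/73 = 1/9 + 1/83 + 1/7791 + 1/70808504 + 1/10027688406627528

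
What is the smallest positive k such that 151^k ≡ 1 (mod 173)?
86

173 is prime, so ord(151) divides φ(173) = 172.
Divisors of 172: 1, 2, 4, 43, 86, 172.
Repeated squaring: 151^1 ≡ 151, 151^2 ≡ 138, 151^4 ≡ 14, 151^8 ≡ 23, 151^16 ≡ 10, 151^32 ≡ 100, 151^64 ≡ 139, 151^128 ≡ 118 (mod 173).
Test 151^d mod 173 for each divisor d in increasing order:
151^1 ≡ 151
151^2 ≡ 138
151^4 ≡ 14
151^43 = 151^32·151^8·151^2·151^1 ≡ 172
151^86 = 151^64·151^16·151^4·151^2 ≡ 1  ← first divisor giving 1
The order is 86.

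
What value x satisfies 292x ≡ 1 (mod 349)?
300

gcd(292, 349) = 1, so the inverse exists.
Extended Euclidean algorithm on (349, 292):
349 = 1 × 292 + 57  ⟹  57 = (1)·349 + (-1)·292
292 = 5 × 57 + 7  ⟹  7 = (-5)·349 + (6)·292
57 = 8 × 7 + 1  ⟹  1 = (41)·349 + (-49)·292
So (-49)·292 ≡ 1 (mod 349), i.e. 292^(-1) ≡ -49 ≡ 300 (mod 349).
Check: 292 × 300 = 87600 ≡ 1 (mod 349)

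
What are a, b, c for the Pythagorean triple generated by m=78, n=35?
(4859, 5460, 7309)

Euclid's formula: a = m² - n², b = 2mn, c = m² + n²
m = 78, n = 35
a = 78² - 35² = 6084 - 1225 = 4859
b = 2 × 78 × 35 = 5460
c = 78² + 35² = 6084 + 1225 = 7309
Verification: 4859² + 5460² = 23609881 + 29811600 = 53421481 = 7309² ✓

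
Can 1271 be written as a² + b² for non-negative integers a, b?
Not possible

Factorization: 1271 = 31 × 41
By Fermat: n is sum of two squares iff every prime p ≡ 3 (mod 4) appears to even power.
Prime(s) ≡ 3 (mod 4) with odd exponent: [(31, 1)]
Therefore 1271 cannot be expressed as a² + b².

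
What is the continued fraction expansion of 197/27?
[7; 3, 2, 1, 2]

Euclidean algorithm steps:
197 = 7 × 27 + 8
27 = 3 × 8 + 3
8 = 2 × 3 + 2
3 = 1 × 2 + 1
2 = 2 × 1 + 0
Continued fraction: [7; 3, 2, 1, 2]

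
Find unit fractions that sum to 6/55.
1/10 + 1/110

Greedy algorithm:
6/55: ceiling(55/6) = 10, use 1/10
1/110: ceiling(110/1) = 110, use 1/110
Result: 6/55 = 1/10 + 1/110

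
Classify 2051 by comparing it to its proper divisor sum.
deficient

Proper divisors of 2051: sum = 1 + 7 + 293 = 301
Since 301 < 2051, 2051 is deficient.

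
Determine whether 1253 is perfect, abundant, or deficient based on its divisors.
deficient

Proper divisors of 1253: sum = 1 + 7 + 179 = 187
Since 187 < 1253, 1253 is deficient.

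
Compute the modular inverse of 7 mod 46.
33

gcd(7, 46) = 1, so the inverse exists.
Extended Euclidean algorithm on (46, 7):
46 = 6 × 7 + 4  ⟹  4 = (1)·46 + (-6)·7
7 = 1 × 4 + 3  ⟹  3 = (-1)·46 + (7)·7
4 = 1 × 3 + 1  ⟹  1 = (2)·46 + (-13)·7
So (-13)·7 ≡ 1 (mod 46), i.e. 7^(-1) ≡ -13 ≡ 33 (mod 46).
Check: 7 × 33 = 231 ≡ 1 (mod 46)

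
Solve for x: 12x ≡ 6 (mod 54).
x ≡ 5 (mod 9)

gcd(12, 54) = 6, which divides 6, so solutions exist.
Divide through by 6: 2x ≡ 1 (mod 9).
Find 2^(-1) mod 9 by the extended Euclidean algorithm:
9 = 4 × 2 + 1  ⟹  1 = (1)·9 + (-4)·2
So (-4)·2 ≡ 1 (mod 9), i.e. 2^(-1) ≡ -4 ≡ 5 (mod 9).
x ≡ 5 × 1 = 5 ≡ 5 (mod 9).
Check: 12 × 5 = 60 ≡ 6 (mod 54).
x ≡ 5 (mod 9), giving 6 solutions mod 54.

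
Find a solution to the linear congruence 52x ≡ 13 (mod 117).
x ≡ 7 (mod 9)

gcd(52, 117) = 13, which divides 13, so solutions exist.
Divide through by 13: 4x ≡ 1 (mod 9).
Find 4^(-1) mod 9 by the extended Euclidean algorithm:
9 = 2 × 4 + 1  ⟹  1 = (1)·9 + (-2)·4
So (-2)·4 ≡ 1 (mod 9), i.e. 4^(-1) ≡ -2 ≡ 7 (mod 9).
x ≡ 7 × 1 = 7 ≡ 7 (mod 9).
Check: 52 × 7 = 364 ≡ 13 (mod 117).
x ≡ 7 (mod 9), giving 13 solutions mod 117.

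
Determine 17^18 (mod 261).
28

Repeated squaring. Binary of 18 = 10010.
17^1 ≡ 17 (mod 261); 17^2 ≡ 28 (mod 261); 17^4 ≡ 1 (mod 261); 17^8 ≡ 1 (mod 261); 17^16 ≡ 1 (mod 261)
17^18 = 17^2 × 17^16 ≡ 28 (mod 261)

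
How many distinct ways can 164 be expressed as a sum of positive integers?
156919475295

p(n) counts ways to write n as a sum of positive integers (order ignored).
Euler's pentagonal recurrence: p(k) = p(k-1) + p(k-2) - p(k-5) - p(k-7) + p(k-12) + p(k-15) - ... (offsets j(3j∓1)/2, signs ++--, p(0)=1, p(<0)=0).
DP table for k = 0..163: p(0)=1, p(1)=1, p(2)=2, p(3)=3, p(4)=5, p(5)=7, p(6)=11, p(7)=15, p(8)=22, p(9)=30, p(10)=42, p(11)=56, p(12)=77, p(13)=101, p(14)=135, p(15)=176, p(16)=231, p(17)=297, p(18)=385, p(19)=490, p(20)=627, p(21)=792, p(22)=1002, p(23)=1255, p(24)=1575, p(25)=1958, p(26)=2436, p(27)=3010, p(28)=3718, p(29)=4565, p(30)=5604, p(31)=6842, p(32)=8349, p(33)=10143, p(34)=12310, p(35)=14883, p(36)=17977, p(37)=21637, p(38)=26015, p(39)=31185, p(40)=37338, p(41)=44583, p(42)=53174, p(43)=63261, p(44)=75175, p(45)=89134, p(46)=105558, p(47)=124754, p(48)=147273, p(49)=173525, p(50)=204226, p(51)=239943, p(52)=281589, p(53)=329931, p(54)=386155, p(55)=451276, p(56)=526823, p(57)=614154, p(58)=715220, p(59)=831820, p(60)=966467, p(61)=1121505, p(62)=1300156, p(63)=1505499, p(64)=1741630, p(65)=2012558, p(66)=2323520, p(67)=2679689, p(68)=3087735, p(69)=3554345, p(70)=4087968, p(71)=4697205, p(72)=5392783, p(73)=6185689, p(74)=7089500, p(75)=8118264, p(76)=9289091, p(77)=10619863, p(78)=12132164, p(79)=13848650, p(80)=15796476, p(81)=18004327, p(82)=20506255, p(83)=23338469, p(84)=26543660, p(85)=30167357, p(86)=34262962, p(87)=38887673, p(88)=44108109, p(89)=49995925, p(90)=56634173, p(91)=64112359, p(92)=72533807, p(93)=82010177, p(94)=92669720, p(95)=104651419, p(96)=118114304, p(97)=133230930, p(98)=150198136, p(99)=169229875, p(100)=190569292, p(101)=214481126, p(102)=241265379, p(103)=271248950, p(104)=304801365, p(105)=342325709, p(106)=384276336, p(107)=431149389, p(108)=483502844, p(109)=541946240, p(110)=607163746, p(111)=679903203, p(112)=761002156, p(113)=851376628, p(114)=952050665, p(115)=1064144451, p(116)=1188908248, p(117)=1327710076, p(118)=1482074143, p(119)=1653668665, p(120)=1844349560, p(121)=2056148051, p(122)=2291320912, p(123)=2552338241, p(124)=2841940500, p(125)=3163127352, p(126)=3519222692, p(127)=3913864295, p(128)=4351078600, p(129)=4835271870, p(130)=5371315400, p(131)=5964539504, p(132)=6620830889, p(133)=7346629512, p(134)=8149040695, p(135)=9035836076, p(136)=10015581680, p(137)=11097645016, p(138)=12292341831, p(139)=13610949895, p(140)=15065878135, p(141)=16670689208, p(142)=18440293320, p(143)=20390982757, p(144)=22540654445, p(145)=24908858009, p(146)=27517052599, p(147)=30388671978, p(148)=33549419497, p(149)=37027355200, p(150)=40853235313, p(151)=45060624582, p(152)=49686288421, p(153)=54770336324, p(154)=60356673280, p(155)=66493182097, p(156)=73232243759, p(157)=80630964769, p(158)=88751778802, p(159)=97662728555, p(160)=107438159466, p(161)=118159068427, p(162)=129913904637, p(163)=142798995930.
Final step: p(164) = p(163) + p(162) - p(159) - p(157) + p(152) + p(149) - p(142) - p(138) + p(129) + p(124) - p(113) - p(107) + p(94) + p(87) - p(72) - p(64) + p(47) + p(38) - p(19) - p(9)
= 142798995930 + 129913904637 - 97662728555 - 80630964769 + 49686288421 + 37027355200 - 18440293320 - 12292341831 + 4835271870 + 2841940500 - 851376628 - 431149389 + 92669720 + 38887673 - 5392783 - 1741630 + 124754 + 26015 - 490 - 30
= 156919475295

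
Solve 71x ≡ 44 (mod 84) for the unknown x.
x ≡ 16 (mod 84)

gcd(71, 84) = 1, which divides 44, so solutions exist.
Find 71^(-1) mod 84 by the extended Euclidean algorithm:
84 = 1 × 71 + 13  ⟹  13 = (1)·84 + (-1)·71
71 = 5 × 13 + 6  ⟹  6 = (-5)·84 + (6)·71
13 = 2 × 6 + 1  ⟹  1 = (11)·84 + (-13)·71
So (-13)·71 ≡ 1 (mod 84), i.e. 71^(-1) ≡ -13 ≡ 71 (mod 84).
x ≡ 71 × 44 = 3124 ≡ 16 (mod 84).
Check: 71 × 16 = 1136 ≡ 44 (mod 84).
Unique solution: x ≡ 16 (mod 84)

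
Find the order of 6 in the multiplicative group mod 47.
23

47 is prime, so ord(6) divides φ(47) = 46.
Divisors of 46: 1, 2, 23, 46.
Repeated squaring: 6^1 ≡ 6, 6^2 ≡ 36, 6^4 ≡ 27, 6^8 ≡ 24, 6^16 ≡ 12, 6^32 ≡ 3 (mod 47).
Test 6^d mod 47 for each divisor d in increasing order:
6^1 ≡ 6
6^2 ≡ 36
6^23 = 6^16·6^4·6^2·6^1 ≡ 1  ← first divisor giving 1
The order is 23.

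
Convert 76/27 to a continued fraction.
[2; 1, 4, 2, 2]

Euclidean algorithm steps:
76 = 2 × 27 + 22
27 = 1 × 22 + 5
22 = 4 × 5 + 2
5 = 2 × 2 + 1
2 = 2 × 1 + 0
Continued fraction: [2; 1, 4, 2, 2]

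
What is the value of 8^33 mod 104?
8

Repeated squaring. Binary of 33 = 100001.
8^1 ≡ 8 (mod 104); 8^2 ≡ 64 (mod 104); 8^4 ≡ 40 (mod 104); 8^8 ≡ 40 (mod 104); 8^16 ≡ 40 (mod 104); 8^32 ≡ 40 (mod 104)
8^33 = 8^1 × 8^32 ≡ 8 (mod 104)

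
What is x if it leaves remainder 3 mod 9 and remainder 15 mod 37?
237

Using Chinese Remainder Theorem:
M = 9 × 37 = 333
M1 = 37, M2 = 9
y1 = 37^(-1) mod 9 = 1
y2 = 9^(-1) mod 37 = 33
x = (3×37×1 + 15×9×33) mod 333 = 237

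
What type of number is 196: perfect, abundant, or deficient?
abundant

Proper divisors of 196: sum = 1 + 2 + 4 + 7 + 14 + 28 + 49 + 98 = 203
Since 203 > 196, 196 is abundant.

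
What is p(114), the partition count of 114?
952050665

p(n) counts ways to write n as a sum of positive integers (order ignored).
Euler's pentagonal recurrence: p(k) = p(k-1) + p(k-2) - p(k-5) - p(k-7) + p(k-12) + p(k-15) - ... (offsets j(3j∓1)/2, signs ++--, p(0)=1, p(<0)=0).
DP table for k = 0..113: p(0)=1, p(1)=1, p(2)=2, p(3)=3, p(4)=5, p(5)=7, p(6)=11, p(7)=15, p(8)=22, p(9)=30, p(10)=42, p(11)=56, p(12)=77, p(13)=101, p(14)=135, p(15)=176, p(16)=231, p(17)=297, p(18)=385, p(19)=490, p(20)=627, p(21)=792, p(22)=1002, p(23)=1255, p(24)=1575, p(25)=1958, p(26)=2436, p(27)=3010, p(28)=3718, p(29)=4565, p(30)=5604, p(31)=6842, p(32)=8349, p(33)=10143, p(34)=12310, p(35)=14883, p(36)=17977, p(37)=21637, p(38)=26015, p(39)=31185, p(40)=37338, p(41)=44583, p(42)=53174, p(43)=63261, p(44)=75175, p(45)=89134, p(46)=105558, p(47)=124754, p(48)=147273, p(49)=173525, p(50)=204226, p(51)=239943, p(52)=281589, p(53)=329931, p(54)=386155, p(55)=451276, p(56)=526823, p(57)=614154, p(58)=715220, p(59)=831820, p(60)=966467, p(61)=1121505, p(62)=1300156, p(63)=1505499, p(64)=1741630, p(65)=2012558, p(66)=2323520, p(67)=2679689, p(68)=3087735, p(69)=3554345, p(70)=4087968, p(71)=4697205, p(72)=5392783, p(73)=6185689, p(74)=7089500, p(75)=8118264, p(76)=9289091, p(77)=10619863, p(78)=12132164, p(79)=13848650, p(80)=15796476, p(81)=18004327, p(82)=20506255, p(83)=23338469, p(84)=26543660, p(85)=30167357, p(86)=34262962, p(87)=38887673, p(88)=44108109, p(89)=49995925, p(90)=56634173, p(91)=64112359, p(92)=72533807, p(93)=82010177, p(94)=92669720, p(95)=104651419, p(96)=118114304, p(97)=133230930, p(98)=150198136, p(99)=169229875, p(100)=190569292, p(101)=214481126, p(102)=241265379, p(103)=271248950, p(104)=304801365, p(105)=342325709, p(106)=384276336, p(107)=431149389, p(108)=483502844, p(109)=541946240, p(110)=607163746, p(111)=679903203, p(112)=761002156, p(113)=851376628.
Final step: p(114) = p(113) + p(112) - p(109) - p(107) + p(102) + p(99) - p(92) - p(88) + p(79) + p(74) - p(63) - p(57) + p(44) + p(37) - p(22) - p(14)
= 851376628 + 761002156 - 541946240 - 431149389 + 241265379 + 169229875 - 72533807 - 44108109 + 13848650 + 7089500 - 1505499 - 614154 + 75175 + 21637 - 1002 - 135
= 952050665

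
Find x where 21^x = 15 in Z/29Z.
23

Baby-step giant-step with step n = ⌈√29⌉ = 6.
Baby steps 21^j mod 29 (j:value) for j=0..5: 0:1, 1:21, 2:6, 3:10, 4:7, 5:2.
Giant-step multiplier: 21^(-6) ≡ 21^(28-6) = 21^22 ≡ 9 (mod 29).
Giant steps γ_i = 15·9^i mod 29: γ_0=15, γ_1=19, γ_2=26, γ_3=2 (in table at j=5).
x = i·n + j = 3·6 + 5 = 23.
Check: 21^23 ≡ 15 (mod 29).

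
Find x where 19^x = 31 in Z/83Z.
20

Baby-step giant-step with step n = ⌈√83⌉ = 10.
Baby steps 19^j mod 83 (j:value) for j=0..9: 0:1, 1:19, 2:29, 3:53, 4:11, 5:43, 6:70, 7:2, 8:38, 9:58.
Giant-step multiplier: 19^(-10) ≡ 19^(82-10) = 19^72 ≡ 65 (mod 83).
Giant steps γ_i = 31·65^i mod 83: γ_0=31, γ_1=23, γ_2=1 (in table at j=0).
x = i·n + j = 2·10 + 0 = 20.
Check: 19^20 ≡ 31 (mod 83).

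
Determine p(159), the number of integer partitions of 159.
97662728555

p(n) counts ways to write n as a sum of positive integers (order ignored).
Euler's pentagonal recurrence: p(k) = p(k-1) + p(k-2) - p(k-5) - p(k-7) + p(k-12) + p(k-15) - ... (offsets j(3j∓1)/2, signs ++--, p(0)=1, p(<0)=0).
DP table for k = 0..158: p(0)=1, p(1)=1, p(2)=2, p(3)=3, p(4)=5, p(5)=7, p(6)=11, p(7)=15, p(8)=22, p(9)=30, p(10)=42, p(11)=56, p(12)=77, p(13)=101, p(14)=135, p(15)=176, p(16)=231, p(17)=297, p(18)=385, p(19)=490, p(20)=627, p(21)=792, p(22)=1002, p(23)=1255, p(24)=1575, p(25)=1958, p(26)=2436, p(27)=3010, p(28)=3718, p(29)=4565, p(30)=5604, p(31)=6842, p(32)=8349, p(33)=10143, p(34)=12310, p(35)=14883, p(36)=17977, p(37)=21637, p(38)=26015, p(39)=31185, p(40)=37338, p(41)=44583, p(42)=53174, p(43)=63261, p(44)=75175, p(45)=89134, p(46)=105558, p(47)=124754, p(48)=147273, p(49)=173525, p(50)=204226, p(51)=239943, p(52)=281589, p(53)=329931, p(54)=386155, p(55)=451276, p(56)=526823, p(57)=614154, p(58)=715220, p(59)=831820, p(60)=966467, p(61)=1121505, p(62)=1300156, p(63)=1505499, p(64)=1741630, p(65)=2012558, p(66)=2323520, p(67)=2679689, p(68)=3087735, p(69)=3554345, p(70)=4087968, p(71)=4697205, p(72)=5392783, p(73)=6185689, p(74)=7089500, p(75)=8118264, p(76)=9289091, p(77)=10619863, p(78)=12132164, p(79)=13848650, p(80)=15796476, p(81)=18004327, p(82)=20506255, p(83)=23338469, p(84)=26543660, p(85)=30167357, p(86)=34262962, p(87)=38887673, p(88)=44108109, p(89)=49995925, p(90)=56634173, p(91)=64112359, p(92)=72533807, p(93)=82010177, p(94)=92669720, p(95)=104651419, p(96)=118114304, p(97)=133230930, p(98)=150198136, p(99)=169229875, p(100)=190569292, p(101)=214481126, p(102)=241265379, p(103)=271248950, p(104)=304801365, p(105)=342325709, p(106)=384276336, p(107)=431149389, p(108)=483502844, p(109)=541946240, p(110)=607163746, p(111)=679903203, p(112)=761002156, p(113)=851376628, p(114)=952050665, p(115)=1064144451, p(116)=1188908248, p(117)=1327710076, p(118)=1482074143, p(119)=1653668665, p(120)=1844349560, p(121)=2056148051, p(122)=2291320912, p(123)=2552338241, p(124)=2841940500, p(125)=3163127352, p(126)=3519222692, p(127)=3913864295, p(128)=4351078600, p(129)=4835271870, p(130)=5371315400, p(131)=5964539504, p(132)=6620830889, p(133)=7346629512, p(134)=8149040695, p(135)=9035836076, p(136)=10015581680, p(137)=11097645016, p(138)=12292341831, p(139)=13610949895, p(140)=15065878135, p(141)=16670689208, p(142)=18440293320, p(143)=20390982757, p(144)=22540654445, p(145)=24908858009, p(146)=27517052599, p(147)=30388671978, p(148)=33549419497, p(149)=37027355200, p(150)=40853235313, p(151)=45060624582, p(152)=49686288421, p(153)=54770336324, p(154)=60356673280, p(155)=66493182097, p(156)=73232243759, p(157)=80630964769, p(158)=88751778802.
Final step: p(159) = p(158) + p(157) - p(154) - p(152) + p(147) + p(144) - p(137) - p(133) + p(124) + p(119) - p(108) - p(102) + p(89) + p(82) - p(67) - p(59) + p(42) + p(33) - p(14) - p(4)
= 88751778802 + 80630964769 - 60356673280 - 49686288421 + 30388671978 + 22540654445 - 11097645016 - 7346629512 + 2841940500 + 1653668665 - 483502844 - 241265379 + 49995925 + 20506255 - 2679689 - 831820 + 53174 + 10143 - 135 - 5
= 97662728555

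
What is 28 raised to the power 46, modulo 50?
4

Repeated squaring. Binary of 46 = 101110.
28^1 ≡ 28 (mod 50); 28^2 ≡ 34 (mod 50); 28^4 ≡ 6 (mod 50); 28^8 ≡ 36 (mod 50); 28^16 ≡ 46 (mod 50); 28^32 ≡ 16 (mod 50)
28^46 = 28^2 × 28^4 × 28^8 × 28^32 ≡ 4 (mod 50)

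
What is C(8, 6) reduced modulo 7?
0

Using Lucas' theorem:
Write n=8 and k=6 in base 7:
n in base 7: [1, 1]
k in base 7: [0, 6]
C(8,6) mod 7 = ∏ C(n_i, k_i) mod 7
Digit binomials (mod 7): C(1,0) = 1; C(1,6) = 0 (k_i > n_i)
Product: 1 × 0 = 0 ≡ 0 (mod 7)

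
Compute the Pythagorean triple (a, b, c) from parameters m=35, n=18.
(901, 1260, 1549)

Euclid's formula: a = m² - n², b = 2mn, c = m² + n²
m = 35, n = 18
a = 35² - 18² = 1225 - 324 = 901
b = 2 × 35 × 18 = 1260
c = 35² + 18² = 1225 + 324 = 1549
Verification: 901² + 1260² = 811801 + 1587600 = 2399401 = 1549² ✓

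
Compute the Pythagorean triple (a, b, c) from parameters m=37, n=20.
(969, 1480, 1769)

Euclid's formula: a = m² - n², b = 2mn, c = m² + n²
m = 37, n = 20
a = 37² - 20² = 1369 - 400 = 969
b = 2 × 37 × 20 = 1480
c = 37² + 20² = 1369 + 400 = 1769
Verification: 969² + 1480² = 938961 + 2190400 = 3129361 = 1769² ✓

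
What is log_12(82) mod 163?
11

Baby-step giant-step with step n = ⌈√163⌉ = 13.
Baby steps 12^j mod 163 (j:value) for j=0..12: 0:1, 1:12, 2:144, 3:98, 4:35, 5:94, 6:150, 7:7, 8:84, 9:30, 10:34, 11:82, 12:6.
h = 82 is already in the table at j=11, so x = 11.
Check: 12^11 ≡ 82 (mod 163).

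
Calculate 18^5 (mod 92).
72

Repeated squaring. Binary of 5 = 101.
18^1 ≡ 18 (mod 92); 18^2 ≡ 48 (mod 92); 18^4 ≡ 4 (mod 92)
18^5 = 18^1 × 18^4 ≡ 72 (mod 92)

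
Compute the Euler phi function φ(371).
312

371 = 7 × 53
φ(n) = n × ∏(1 - 1/p) for each prime p dividing n
φ(371) = 371 × (1 - 1/7) × (1 - 1/53) = 312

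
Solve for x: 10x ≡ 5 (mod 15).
x ≡ 2 (mod 3)

gcd(10, 15) = 5, which divides 5, so solutions exist.
Divide through by 5: 2x ≡ 1 (mod 3).
Find 2^(-1) mod 3 by the extended Euclidean algorithm:
3 = 1 × 2 + 1  ⟹  1 = (1)·3 + (-1)·2
So (-1)·2 ≡ 1 (mod 3), i.e. 2^(-1) ≡ -1 ≡ 2 (mod 3).
x ≡ 2 × 1 = 2 ≡ 2 (mod 3).
Check: 10 × 2 = 20 ≡ 5 (mod 15).
x ≡ 2 (mod 3), giving 5 solutions mod 15.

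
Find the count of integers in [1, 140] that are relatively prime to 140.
48

140 = 2^2 × 5 × 7
φ(n) = n × ∏(1 - 1/p) for each prime p dividing n
φ(140) = 140 × (1 - 1/2) × (1 - 1/5) × (1 - 1/7) = 48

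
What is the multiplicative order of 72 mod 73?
2

73 is prime, so ord(72) divides φ(73) = 72.
Divisors of 72: 1, 2, 3, 4, 6, 8, 9, 12, 18, 24, 36, 72.
Repeated squaring: 72^1 ≡ 72, 72^2 ≡ 1, 72^4 ≡ 1, 72^8 ≡ 1, 72^16 ≡ 1, 72^32 ≡ 1, 72^64 ≡ 1 (mod 73).
Test 72^d mod 73 for each divisor d in increasing order:
72^1 ≡ 72
72^2 ≡ 1  ← first divisor giving 1
The order is 2.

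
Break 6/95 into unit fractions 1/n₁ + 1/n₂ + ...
1/16 + 1/1520

Greedy algorithm:
6/95: ceiling(95/6) = 16, use 1/16
1/1520: ceiling(1520/1) = 1520, use 1/1520
Result: 6/95 = 1/16 + 1/1520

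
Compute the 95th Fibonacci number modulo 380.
5

Matrix identity: Q^n = [[F_(n+1), F_n], [F_n, F_(n-1)]] with Q = [[1,1],[1,0]].
n = 95 = 1011111₂. Square-and-multiply, entries mod 380:
Q^1 = [[1,1],[1,0]]
Q^2 = (Q^1)² = [[2,1],[1,1]]
Q^5 = (Q^2)²·Q = [[8,5],[5,3]]
Q^11 = (Q^5)²·Q = [[144,89],[89,55]]
Q^23 = (Q^11)²·Q = [[8,157],[157,231]]
Q^47 = (Q^23)²·Q = [[296,13],[13,283]]
Q^95 = (Q^47)²·Q = [[312,5],[5,307]]
F_95 mod 380 = Q^95[0][1] = 5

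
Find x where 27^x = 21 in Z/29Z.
3

Baby-step giant-step with step n = ⌈√29⌉ = 6.
Baby steps 27^j mod 29 (j:value) for j=0..5: 0:1, 1:27, 2:4, 3:21, 4:16, 5:26.
h = 21 is already in the table at j=3, so x = 3.
Check: 27^3 ≡ 21 (mod 29).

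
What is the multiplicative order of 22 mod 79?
13

79 is prime, so ord(22) divides φ(79) = 78.
Divisors of 78: 1, 2, 3, 6, 13, 26, 39, 78.
Repeated squaring: 22^1 ≡ 22, 22^2 ≡ 10, 22^4 ≡ 21, 22^8 ≡ 46, 22^16 ≡ 62, 22^32 ≡ 52, 22^64 ≡ 18 (mod 79).
Test 22^d mod 79 for each divisor d in increasing order:
22^1 ≡ 22
22^2 ≡ 10
22^3 = 22^2·22^1 ≡ 62
22^6 = 22^4·22^2 ≡ 52
22^13 = 22^8·22^4·22^1 ≡ 1  ← first divisor giving 1
The order is 13.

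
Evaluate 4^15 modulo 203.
120

Repeated squaring. Binary of 15 = 1111.
4^1 ≡ 4 (mod 203); 4^2 ≡ 16 (mod 203); 4^4 ≡ 53 (mod 203); 4^8 ≡ 170 (mod 203)
4^15 = 4^1 × 4^2 × 4^4 × 4^8 ≡ 120 (mod 203)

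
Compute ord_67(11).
66

67 is prime, so ord(11) divides φ(67) = 66.
Divisors of 66: 1, 2, 3, 6, 11, 22, 33, 66.
Repeated squaring: 11^1 ≡ 11, 11^2 ≡ 54, 11^4 ≡ 35, 11^8 ≡ 19, 11^16 ≡ 26, 11^32 ≡ 6, 11^64 ≡ 36 (mod 67).
Test 11^d mod 67 for each divisor d in increasing order:
11^1 ≡ 11
11^2 ≡ 54
11^3 = 11^2·11^1 ≡ 58
11^6 = 11^4·11^2 ≡ 14
11^11 = 11^8·11^2·11^1 ≡ 30
11^22 = 11^16·11^4·11^2 ≡ 29
11^33 = 11^32·11^1 ≡ 66
11^66 = 11^64·11^2 ≡ 1  ← first divisor giving 1
The order is 66.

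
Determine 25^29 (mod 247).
207

Repeated squaring. Binary of 29 = 11101.
25^1 ≡ 25 (mod 247); 25^2 ≡ 131 (mod 247); 25^4 ≡ 118 (mod 247); 25^8 ≡ 92 (mod 247); 25^16 ≡ 66 (mod 247)
25^29 = 25^1 × 25^4 × 25^8 × 25^16 ≡ 207 (mod 247)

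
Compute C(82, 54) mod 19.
0

Using Lucas' theorem:
Write n=82 and k=54 in base 19:
n in base 19: [4, 6]
k in base 19: [2, 16]
C(82,54) mod 19 = ∏ C(n_i, k_i) mod 19
Digit binomials (mod 19): C(4,2) = 6; C(6,16) = 0 (k_i > n_i)
Product: 6 × 0 = 0 ≡ 0 (mod 19)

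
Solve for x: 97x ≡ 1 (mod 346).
239

gcd(97, 346) = 1, so the inverse exists.
Extended Euclidean algorithm on (346, 97):
346 = 3 × 97 + 55  ⟹  55 = (1)·346 + (-3)·97
97 = 1 × 55 + 42  ⟹  42 = (-1)·346 + (4)·97
55 = 1 × 42 + 13  ⟹  13 = (2)·346 + (-7)·97
42 = 3 × 13 + 3  ⟹  3 = (-7)·346 + (25)·97
13 = 4 × 3 + 1  ⟹  1 = (30)·346 + (-107)·97
So (-107)·97 ≡ 1 (mod 346), i.e. 97^(-1) ≡ -107 ≡ 239 (mod 346).
Check: 97 × 239 = 23183 ≡ 1 (mod 346)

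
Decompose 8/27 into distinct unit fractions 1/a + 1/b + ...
1/4 + 1/22 + 1/1188

Greedy algorithm:
8/27: ceiling(27/8) = 4, use 1/4
5/108: ceiling(108/5) = 22, use 1/22
1/1188: ceiling(1188/1) = 1188, use 1/1188
Result: 8/27 = 1/4 + 1/22 + 1/1188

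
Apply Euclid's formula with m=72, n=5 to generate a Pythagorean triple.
(5159, 720, 5209)

Euclid's formula: a = m² - n², b = 2mn, c = m² + n²
m = 72, n = 5
a = 72² - 5² = 5184 - 25 = 5159
b = 2 × 72 × 5 = 720
c = 72² + 5² = 5184 + 25 = 5209
Verification: 5159² + 720² = 26615281 + 518400 = 27133681 = 5209² ✓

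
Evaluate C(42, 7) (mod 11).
3

Using Lucas' theorem:
Write n=42 and k=7 in base 11:
n in base 11: [3, 9]
k in base 11: [0, 7]
C(42,7) mod 11 = ∏ C(n_i, k_i) mod 11
Digit binomials (mod 11): C(3,0) = 1; C(9,7) = 36 ≡ 3
Product: 1 × 3 = 3 ≡ 3 (mod 11)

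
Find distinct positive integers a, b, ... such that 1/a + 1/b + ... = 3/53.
1/18 + 1/954

Greedy algorithm:
3/53: ceiling(53/3) = 18, use 1/18
1/954: ceiling(954/1) = 954, use 1/954
Result: 3/53 = 1/18 + 1/954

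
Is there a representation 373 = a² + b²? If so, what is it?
7² + 18² (a=7, b=18)

Factorization: 373 = 373
By Fermat: n is sum of two squares iff every prime p ≡ 3 (mod 4) appears to even power.
All primes ≡ 3 (mod 4) appear to even power.
Search a = 0, 1, 2, … for 373 - a² a perfect square: first hit at a = 7: 373 - 49 = 324 = 18².
373 = 7² + 18² = 49 + 324 ✓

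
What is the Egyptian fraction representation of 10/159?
1/16 + 1/2544

Greedy algorithm:
10/159: ceiling(159/10) = 16, use 1/16
1/2544: ceiling(2544/1) = 2544, use 1/2544
Result: 10/159 = 1/16 + 1/2544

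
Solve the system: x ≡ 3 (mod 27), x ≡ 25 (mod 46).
1083

Using Chinese Remainder Theorem:
M = 27 × 46 = 1242
M1 = 46, M2 = 27
y1 = 46^(-1) mod 27 = 10
y2 = 27^(-1) mod 46 = 29
x = (3×46×10 + 25×27×29) mod 1242 = 1083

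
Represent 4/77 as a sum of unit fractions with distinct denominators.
1/20 + 1/514 + 1/395780

Greedy algorithm:
4/77: ceiling(77/4) = 20, use 1/20
3/1540: ceiling(1540/3) = 514, use 1/514
1/395780: ceiling(395780/1) = 395780, use 1/395780
Result: 4/77 = 1/20 + 1/514 + 1/395780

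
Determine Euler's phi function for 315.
144

315 = 3^2 × 5 × 7
φ(n) = n × ∏(1 - 1/p) for each prime p dividing n
φ(315) = 315 × (1 - 1/3) × (1 - 1/5) × (1 - 1/7) = 144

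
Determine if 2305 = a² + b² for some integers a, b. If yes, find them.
1² + 48² (a=1, b=48)

Factorization: 2305 = 5 × 461
By Fermat: n is sum of two squares iff every prime p ≡ 3 (mod 4) appears to even power.
All primes ≡ 3 (mod 4) appear to even power.
Search a = 0, 1, 2, … for 2305 - a² a perfect square: first hit at a = 1: 2305 - 1 = 2304 = 48².
2305 = 1² + 48² = 1 + 2304 ✓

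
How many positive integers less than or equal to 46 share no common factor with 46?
22

46 = 2 × 23
φ(n) = n × ∏(1 - 1/p) for each prime p dividing n
φ(46) = 46 × (1 - 1/2) × (1 - 1/23) = 22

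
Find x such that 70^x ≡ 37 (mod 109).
25

Baby-step giant-step with step n = ⌈√109⌉ = 11.
Baby steps 70^j mod 109 (j:value) for j=0..10: 0:1, 1:70, 2:104, 3:86, 4:25, 5:6, 6:93, 7:79, 8:80, 9:41, 10:36.
Giant-step multiplier: 70^(-11) ≡ 70^(108-11) = 70^97 ≡ 42 (mod 109).
Giant steps γ_i = 37·42^i mod 109: γ_0=37, γ_1=28, γ_2=86 (in table at j=3).
x = i·n + j = 2·11 + 3 = 25.
Check: 70^25 ≡ 37 (mod 109).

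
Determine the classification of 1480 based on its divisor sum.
abundant

Proper divisors of 1480: sum = 1 + 2 + 4 + 5 + 8 + 10 + 20 + 37 + 40 + 74 + 148 + 185 + 296 + 370 + 740 = 1940
Since 1940 > 1480, 1480 is abundant.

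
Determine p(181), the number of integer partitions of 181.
749474411781

p(n) counts ways to write n as a sum of positive integers (order ignored).
Euler's pentagonal recurrence: p(k) = p(k-1) + p(k-2) - p(k-5) - p(k-7) + p(k-12) + p(k-15) - ... (offsets j(3j∓1)/2, signs ++--, p(0)=1, p(<0)=0).
DP table for k = 0..180: p(0)=1, p(1)=1, p(2)=2, p(3)=3, p(4)=5, p(5)=7, p(6)=11, p(7)=15, p(8)=22, p(9)=30, p(10)=42, p(11)=56, p(12)=77, p(13)=101, p(14)=135, p(15)=176, p(16)=231, p(17)=297, p(18)=385, p(19)=490, p(20)=627, p(21)=792, p(22)=1002, p(23)=1255, p(24)=1575, p(25)=1958, p(26)=2436, p(27)=3010, p(28)=3718, p(29)=4565, p(30)=5604, p(31)=6842, p(32)=8349, p(33)=10143, p(34)=12310, p(35)=14883, p(36)=17977, p(37)=21637, p(38)=26015, p(39)=31185, p(40)=37338, p(41)=44583, p(42)=53174, p(43)=63261, p(44)=75175, p(45)=89134, p(46)=105558, p(47)=124754, p(48)=147273, p(49)=173525, p(50)=204226, p(51)=239943, p(52)=281589, p(53)=329931, p(54)=386155, p(55)=451276, p(56)=526823, p(57)=614154, p(58)=715220, p(59)=831820, p(60)=966467, p(61)=1121505, p(62)=1300156, p(63)=1505499, p(64)=1741630, p(65)=2012558, p(66)=2323520, p(67)=2679689, p(68)=3087735, p(69)=3554345, p(70)=4087968, p(71)=4697205, p(72)=5392783, p(73)=6185689, p(74)=7089500, p(75)=8118264, p(76)=9289091, p(77)=10619863, p(78)=12132164, p(79)=13848650, p(80)=15796476, p(81)=18004327, p(82)=20506255, p(83)=23338469, p(84)=26543660, p(85)=30167357, p(86)=34262962, p(87)=38887673, p(88)=44108109, p(89)=49995925, p(90)=56634173, p(91)=64112359, p(92)=72533807, p(93)=82010177, p(94)=92669720, p(95)=104651419, p(96)=118114304, p(97)=133230930, p(98)=150198136, p(99)=169229875, p(100)=190569292, p(101)=214481126, p(102)=241265379, p(103)=271248950, p(104)=304801365, p(105)=342325709, p(106)=384276336, p(107)=431149389, p(108)=483502844, p(109)=541946240, p(110)=607163746, p(111)=679903203, p(112)=761002156, p(113)=851376628, p(114)=952050665, p(115)=1064144451, p(116)=1188908248, p(117)=1327710076, p(118)=1482074143, p(119)=1653668665, p(120)=1844349560, p(121)=2056148051, p(122)=2291320912, p(123)=2552338241, p(124)=2841940500, p(125)=3163127352, p(126)=3519222692, p(127)=3913864295, p(128)=4351078600, p(129)=4835271870, p(130)=5371315400, p(131)=5964539504, p(132)=6620830889, p(133)=7346629512, p(134)=8149040695, p(135)=9035836076, p(136)=10015581680, p(137)=11097645016, p(138)=12292341831, p(139)=13610949895, p(140)=15065878135, p(141)=16670689208, p(142)=18440293320, p(143)=20390982757, p(144)=22540654445, p(145)=24908858009, p(146)=27517052599, p(147)=30388671978, p(148)=33549419497, p(149)=37027355200, p(150)=40853235313, p(151)=45060624582, p(152)=49686288421, p(153)=54770336324, p(154)=60356673280, p(155)=66493182097, p(156)=73232243759, p(157)=80630964769, p(158)=88751778802, p(159)=97662728555, p(160)=107438159466, p(161)=118159068427, p(162)=129913904637, p(163)=142798995930, p(164)=156919475295, p(165)=172389800255, p(166)=189334822579, p(167)=207890420102, p(168)=228204732751, p(169)=250438925115, p(170)=274768617130, p(171)=301384802048, p(172)=330495499613, p(173)=362326859895, p(174)=397125074750, p(175)=435157697830, p(176)=476715857290, p(177)=522115831195, p(178)=571701605655, p(179)=625846753120, p(180)=684957390936.
Final step: p(181) = p(180) + p(179) - p(176) - p(174) + p(169) + p(166) - p(159) - p(155) + p(146) + p(141) - p(130) - p(124) + p(111) + p(104) - p(89) - p(81) + p(64) + p(55) - p(36) - p(26) + p(5)
= 684957390936 + 625846753120 - 476715857290 - 397125074750 + 250438925115 + 189334822579 - 97662728555 - 66493182097 + 27517052599 + 16670689208 - 5371315400 - 2841940500 + 679903203 + 304801365 - 49995925 - 18004327 + 1741630 + 451276 - 17977 - 2436 + 7
= 749474411781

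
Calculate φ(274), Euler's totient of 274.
136

274 = 2 × 137
φ(n) = n × ∏(1 - 1/p) for each prime p dividing n
φ(274) = 274 × (1 - 1/2) × (1 - 1/137) = 136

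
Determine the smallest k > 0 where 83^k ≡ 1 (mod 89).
88

89 is prime, so ord(83) divides φ(89) = 88.
Divisors of 88: 1, 2, 4, 8, 11, 22, 44, 88.
Repeated squaring: 83^1 ≡ 83, 83^2 ≡ 36, 83^4 ≡ 50, 83^8 ≡ 8, 83^16 ≡ 64, 83^32 ≡ 2, 83^64 ≡ 4 (mod 89).
Test 83^d mod 89 for each divisor d in increasing order:
83^1 ≡ 83
83^2 ≡ 36
83^4 ≡ 50
83^8 ≡ 8
83^11 = 83^8·83^2·83^1 ≡ 52
83^22 = 83^16·83^4·83^2 ≡ 34
83^44 = 83^32·83^8·83^4 ≡ 88
83^88 = 83^64·83^16·83^8 ≡ 1  ← first divisor giving 1
The order is 88.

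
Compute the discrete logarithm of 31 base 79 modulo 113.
82

Baby-step giant-step with step n = ⌈√113⌉ = 11.
Baby steps 79^j mod 113 (j:value) for j=0..10: 0:1, 1:79, 2:26, 3:20, 4:111, 5:68, 6:61, 7:73, 8:4, 9:90, 10:104.
Giant-step multiplier: 79^(-11) ≡ 79^(112-11) = 79^101 ≡ 89 (mod 113).
Giant steps γ_i = 31·89^i mod 113: γ_0=31, γ_1=47, γ_2=2, γ_3=65, γ_4=22, γ_5=37, γ_6=16, γ_7=68 (in table at j=5).
x = i·n + j = 7·11 + 5 = 82.
Check: 79^82 ≡ 31 (mod 113).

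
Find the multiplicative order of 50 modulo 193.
16

193 is prime, so ord(50) divides φ(193) = 192.
Divisors of 192: 1, 2, 3, 4, 6, 8, 12, 16, 24, 32, 48, 64, 96, 192.
Repeated squaring: 50^1 ≡ 50, 50^2 ≡ 184, 50^4 ≡ 81, 50^8 ≡ 192, 50^16 ≡ 1, 50^32 ≡ 1, 50^64 ≡ 1, 50^128 ≡ 1 (mod 193).
Test 50^d mod 193 for each divisor d in increasing order:
50^1 ≡ 50
50^2 ≡ 184
50^3 = 50^2·50^1 ≡ 129
50^4 ≡ 81
50^6 = 50^4·50^2 ≡ 43
50^8 ≡ 192
50^12 = 50^8·50^4 ≡ 112
50^16 ≡ 1  ← first divisor giving 1
The order is 16.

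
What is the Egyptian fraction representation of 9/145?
1/17 + 1/309 + 1/108813 + 1/13813538318 + 1/381627681711894999930

Greedy algorithm:
9/145: ceiling(145/9) = 17, use 1/17
8/2465: ceiling(2465/8) = 309, use 1/309
7/761685: ceiling(761685/7) = 108813, use 1/108813
2/27627076635: ceiling(27627076635/2) = 13813538318, use 1/13813538318
1/381627681711894999930: ceiling(381627681711894999930/1) = 381627681711894999930, use 1/381627681711894999930
Result: 9/145 = 1/17 + 1/309 + 1/108813 + 1/13813538318 + 1/381627681711894999930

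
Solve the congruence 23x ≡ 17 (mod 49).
x ≡ 5 (mod 49)

gcd(23, 49) = 1, which divides 17, so solutions exist.
Find 23^(-1) mod 49 by the extended Euclidean algorithm:
49 = 2 × 23 + 3  ⟹  3 = (1)·49 + (-2)·23
23 = 7 × 3 + 2  ⟹  2 = (-7)·49 + (15)·23
3 = 1 × 2 + 1  ⟹  1 = (8)·49 + (-17)·23
So (-17)·23 ≡ 1 (mod 49), i.e. 23^(-1) ≡ -17 ≡ 32 (mod 49).
x ≡ 32 × 17 = 544 ≡ 5 (mod 49).
Check: 23 × 5 = 115 ≡ 17 (mod 49).
Unique solution: x ≡ 5 (mod 49)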